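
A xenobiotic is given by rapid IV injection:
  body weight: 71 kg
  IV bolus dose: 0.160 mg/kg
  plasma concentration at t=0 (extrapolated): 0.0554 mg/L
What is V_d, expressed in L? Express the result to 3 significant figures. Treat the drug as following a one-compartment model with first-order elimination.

Dose = 0.160 × 71 = 11.36 mg
Vd = Dose / C₀ = 11.36 / 0.0554 = 205.1 L

205 L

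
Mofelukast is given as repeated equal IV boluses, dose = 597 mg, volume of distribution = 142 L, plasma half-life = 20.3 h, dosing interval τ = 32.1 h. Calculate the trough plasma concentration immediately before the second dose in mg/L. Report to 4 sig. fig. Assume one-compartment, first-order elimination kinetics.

C₀ per dose = Dose / Vd = 597 / 142 = 4.204 mg/L
k = ln2 / t½ = 0.693147 / 20.3 = 0.03415 h⁻¹
Fraction remaining after one interval: r = e^(−kτ) = e^(−0.03415 × 32.1) = 0.3341
Before dose 2, 1 dose has been given (aged 1τ).
C_trough = C₀ × r = 4.204 × 0.3341 = 1.405 mg/L

1.405 mg/L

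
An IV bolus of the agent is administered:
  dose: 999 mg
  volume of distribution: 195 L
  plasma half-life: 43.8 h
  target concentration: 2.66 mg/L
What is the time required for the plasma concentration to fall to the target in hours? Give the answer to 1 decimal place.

41.4 h

C₀ = Dose / Vd = 999.0 / 195 = 5.123 mg/L
k = ln2 / t½ = 0.693147 / 43.8 = 0.01583 h⁻¹
t = ln(C₀ / C) / k = ln(5.123 / 2.66) / 0.01583
  = ln(1.926) / 0.01583 = 0.6554 / 0.01583 = 41.40 h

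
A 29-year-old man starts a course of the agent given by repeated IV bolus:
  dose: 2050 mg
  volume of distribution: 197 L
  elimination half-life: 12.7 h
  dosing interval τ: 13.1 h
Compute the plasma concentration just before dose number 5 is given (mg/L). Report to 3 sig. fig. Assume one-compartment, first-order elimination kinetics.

C₀ per dose = Dose / Vd = 2050 / 197 = 10.41 mg/L
k = ln2 / t½ = 0.693147 / 12.7 = 0.05458 h⁻¹
Fraction remaining after one interval: r = e^(−kτ) = e^(−0.05458 × 13.1) = 0.4892
Before dose 5, 4 doses have been given (aged 1τ, 2τ, 3τ, 4τ).
C_trough = C₀ × (r + r² + … + r^4) = C₀ × r(1−r^4)/(1−r)
        = 10.41 × 0.4892 × (1 − 0.05727) / (1 − 0.4892) = 9.399 mg/L

9.40 mg/L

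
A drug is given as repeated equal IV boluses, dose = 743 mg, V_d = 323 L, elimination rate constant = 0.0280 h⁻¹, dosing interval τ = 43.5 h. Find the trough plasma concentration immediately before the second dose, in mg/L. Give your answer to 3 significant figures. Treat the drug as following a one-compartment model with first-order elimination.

C₀ per dose = Dose / Vd = 743 / 323 = 2.300 mg/L
Fraction remaining after one interval: r = e^(−kτ) = e^(−0.02800 × 43.5) = 0.2958
Before dose 2, 1 dose has been given (aged 1τ).
C_trough = C₀ × r = 2.300 × 0.2958 = 0.6803 mg/L

0.680 mg/L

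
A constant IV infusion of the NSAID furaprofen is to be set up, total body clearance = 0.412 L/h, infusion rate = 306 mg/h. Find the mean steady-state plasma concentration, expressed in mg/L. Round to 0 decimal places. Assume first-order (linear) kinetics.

At steady state Css = R₀ / CL = 306 / 0.4120 = 742.7 mg/L

743 mg/L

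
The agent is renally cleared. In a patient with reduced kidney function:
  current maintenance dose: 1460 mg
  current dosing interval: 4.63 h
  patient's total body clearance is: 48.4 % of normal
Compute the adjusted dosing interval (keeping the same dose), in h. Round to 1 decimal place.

9.6 h

To keep the same average steady-state level, dosing rate must scale with clearance.
CL ratio = 48.4 / 100 = 0.4840
New interval (same dose) = 4.63 / 0.4840 = 9.566 h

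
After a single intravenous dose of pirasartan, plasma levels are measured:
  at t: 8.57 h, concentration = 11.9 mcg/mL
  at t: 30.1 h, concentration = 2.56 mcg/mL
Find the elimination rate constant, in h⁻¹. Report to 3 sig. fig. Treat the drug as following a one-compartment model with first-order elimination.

0.0714 h⁻¹

k = ln(C₁/C₂) / (t₂ − t₁) = ln(11.9/2.56) / (30.1 − 8.57)
  = 1.537 / 21.53 = 0.07139 h⁻¹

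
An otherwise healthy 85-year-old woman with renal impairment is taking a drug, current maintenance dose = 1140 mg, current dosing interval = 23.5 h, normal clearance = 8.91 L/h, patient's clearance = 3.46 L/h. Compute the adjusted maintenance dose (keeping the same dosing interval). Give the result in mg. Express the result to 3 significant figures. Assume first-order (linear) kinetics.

To keep the same average steady-state level, dosing rate must scale with clearance.
CL ratio = 3.46 / 8.91 = 0.3883
New dose (same interval) = 1140 × 0.3883 = 442.7 mg

443 mg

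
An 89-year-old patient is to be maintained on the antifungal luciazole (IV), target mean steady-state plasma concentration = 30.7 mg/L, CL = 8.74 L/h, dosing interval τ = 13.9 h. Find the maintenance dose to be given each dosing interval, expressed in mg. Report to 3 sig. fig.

3730 mg

At steady state, Dose/τ = Css × CL.
Dose = Css × CL × τ = 30.7 × 8.740 × 13.9 = 3730 mg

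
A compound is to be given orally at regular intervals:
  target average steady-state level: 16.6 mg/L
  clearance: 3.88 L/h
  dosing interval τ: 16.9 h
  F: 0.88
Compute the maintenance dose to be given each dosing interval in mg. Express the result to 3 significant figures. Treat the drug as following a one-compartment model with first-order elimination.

1240 mg

At steady state, F × (Dose/τ) = Css × CL.
Dose = Css × CL × τ / F = 16.6 × 3.880 × 16.9 / 0.88 = 1237 mg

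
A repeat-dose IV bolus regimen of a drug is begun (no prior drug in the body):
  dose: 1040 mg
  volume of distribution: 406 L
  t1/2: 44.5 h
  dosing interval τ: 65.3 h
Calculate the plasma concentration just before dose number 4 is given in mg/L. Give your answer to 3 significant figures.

1.38 mg/L

C₀ per dose = Dose / Vd = 1040 / 406 = 2.562 mg/L
k = ln2 / t½ = 0.693147 / 44.5 = 0.01558 h⁻¹
Fraction remaining after one interval: r = e^(−kτ) = e^(−0.01558 × 65.3) = 0.3615
Before dose 4, 3 doses have been given (aged 1τ, 2τ, 3τ).
C_trough = C₀ × (r + r² + … + r^3) = C₀ × r(1−r^3)/(1−r)
        = 2.562 × 0.3615 × (1 − 0.04724) / (1 − 0.3615) = 1.382 mg/L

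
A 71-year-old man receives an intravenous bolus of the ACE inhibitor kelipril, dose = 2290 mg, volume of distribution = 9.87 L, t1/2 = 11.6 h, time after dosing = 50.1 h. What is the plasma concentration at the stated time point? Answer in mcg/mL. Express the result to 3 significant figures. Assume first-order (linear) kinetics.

11.6 mcg/mL

C₀ = Dose / Vd = 2290 / 9.87 = 232.0 mg/L
k = ln2 / t½ = 0.693147 / 11.6 = 0.05975 h⁻¹
C = C₀ · e^(−k·t) = 232.0 × e^(−0.05975 × 50.1)
  = 232.0 × 0.05011 = 11.63 mg/L
(11.63 mg/L = 11.63 mcg/mL)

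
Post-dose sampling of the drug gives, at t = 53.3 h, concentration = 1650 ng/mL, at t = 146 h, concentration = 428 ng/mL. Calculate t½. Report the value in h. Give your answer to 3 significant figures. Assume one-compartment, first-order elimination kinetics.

47.6 h

k = ln(C₁/C₂) / (t₂ − t₁) = ln(1650/428) / (146 − 53.3)
  = 1.349 / 92.70 = 0.01455 h⁻¹
t½ = ln2 / k = 0.693147 / 0.01455 = 47.64 h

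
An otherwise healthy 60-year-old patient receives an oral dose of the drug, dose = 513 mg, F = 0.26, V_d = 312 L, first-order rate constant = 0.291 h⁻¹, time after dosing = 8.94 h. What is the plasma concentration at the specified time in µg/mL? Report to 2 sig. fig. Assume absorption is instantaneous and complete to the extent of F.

Amount reaching circulation = F × Dose = 0.26 × 513.0 = 133.4 mg
C₀ = F·Dose / Vd = 133.4 / 312 = 0.4276 mg/L
C = C₀ · e^(−k·t) = 0.4276 × e^(−0.2910 × 8.94)
  = 0.4276 × 0.07416 = 0.03171 mg/L
(0.03171 mg/L = 0.03171 µg/mL)

0.032 µg/mL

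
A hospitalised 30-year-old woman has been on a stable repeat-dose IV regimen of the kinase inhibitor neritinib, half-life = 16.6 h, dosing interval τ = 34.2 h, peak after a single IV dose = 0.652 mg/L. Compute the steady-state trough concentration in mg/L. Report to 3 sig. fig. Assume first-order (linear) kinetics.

k = ln2 / t½ = 0.693147 / 16.6 = 0.04176 h⁻¹
e^(−kτ) = e^(−0.04176 × 34.2) = 0.2397
Accumulation ratio R = 1 / (1 − e^(−kτ)) = 1 / (1 − 0.2397) = 1.315
Steady-state trough = C₀ × R × e^(−kτ) = 0.652 × 1.315 × 0.2397 = 0.2055 mg/L

0.206 mg/L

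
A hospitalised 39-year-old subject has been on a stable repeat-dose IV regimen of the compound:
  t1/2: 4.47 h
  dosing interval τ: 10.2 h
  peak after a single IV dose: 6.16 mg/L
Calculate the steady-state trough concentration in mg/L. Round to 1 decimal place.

1.6 mg/L

k = ln2 / t½ = 0.693147 / 4.47 = 0.1551 h⁻¹
e^(−kτ) = e^(−0.1551 × 10.2) = 0.2056
Accumulation ratio R = 1 / (1 − e^(−kτ)) = 1 / (1 − 0.2056) = 1.259
Steady-state trough = C₀ × R × e^(−kτ) = 6.16 × 1.259 × 0.2056 = 1.595 mg/L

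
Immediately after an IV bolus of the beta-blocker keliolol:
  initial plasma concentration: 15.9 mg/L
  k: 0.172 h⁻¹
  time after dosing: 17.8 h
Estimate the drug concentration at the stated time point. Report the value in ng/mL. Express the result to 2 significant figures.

C = C₀ · e^(−k·t) = 15.90 × e^(−0.1720 × 17.8)
  = 15.90 × 0.04681 = 0.7443 mg/L
Convert: 0.7443 mg/L × 1000 = 744.3 ng/mL

740 ng/mL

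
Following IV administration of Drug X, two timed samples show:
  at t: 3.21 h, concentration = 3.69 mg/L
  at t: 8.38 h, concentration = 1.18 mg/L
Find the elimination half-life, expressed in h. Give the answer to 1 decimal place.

3.1 h

k = ln(C₁/C₂) / (t₂ − t₁) = ln(3.69/1.18) / (8.38 − 3.21)
  = 1.140 / 5.170 = 0.2205 h⁻¹
t½ = ln2 / k = 0.693147 / 0.2205 = 3.144 h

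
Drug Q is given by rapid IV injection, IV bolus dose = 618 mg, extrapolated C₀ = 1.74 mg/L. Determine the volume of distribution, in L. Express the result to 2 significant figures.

360 L

Vd = Dose / C₀ = 618.0 / 1.74 = 355.2 L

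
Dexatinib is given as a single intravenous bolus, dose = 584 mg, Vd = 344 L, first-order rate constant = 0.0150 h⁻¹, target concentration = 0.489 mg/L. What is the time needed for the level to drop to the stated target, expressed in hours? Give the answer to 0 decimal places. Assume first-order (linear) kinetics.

C₀ = Dose / Vd = 584.0 / 344 = 1.698 mg/L
t = ln(C₀ / C) / k = ln(1.698 / 0.489) / 0.01500
  = ln(3.472) / 0.01500 = 1.245 / 0.01500 = 83.00 h

83 h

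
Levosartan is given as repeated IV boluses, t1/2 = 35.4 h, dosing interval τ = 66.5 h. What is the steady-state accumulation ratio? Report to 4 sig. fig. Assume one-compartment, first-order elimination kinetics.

1.374

k = ln2 / t½ = 0.693147 / 35.4 = 0.01958 h⁻¹
e^(−kτ) = e^(−0.01958 × 66.5) = 0.2720
Accumulation ratio R = 1 / (1 − e^(−kτ)) = 1 / (1 − 0.2720) = 1.374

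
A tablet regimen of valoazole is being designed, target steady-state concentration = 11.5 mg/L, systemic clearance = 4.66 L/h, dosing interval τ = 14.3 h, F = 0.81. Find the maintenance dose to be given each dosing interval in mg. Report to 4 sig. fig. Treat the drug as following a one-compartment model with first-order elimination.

946.1 mg

At steady state, F × (Dose/τ) = Css × CL.
Dose = Css × CL × τ / F = 11.5 × 4.660 × 14.3 / 0.81 = 946.1 mg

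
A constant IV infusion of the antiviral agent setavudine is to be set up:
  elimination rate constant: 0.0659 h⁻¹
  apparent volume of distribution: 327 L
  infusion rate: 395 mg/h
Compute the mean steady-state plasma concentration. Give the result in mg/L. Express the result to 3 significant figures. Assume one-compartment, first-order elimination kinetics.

18.3 mg/L

CL = k × Vd = 0.06590 × 327 = 21.55 L/h
At steady state Css = R₀ / CL = 395 / 21.55 = 18.33 mg/L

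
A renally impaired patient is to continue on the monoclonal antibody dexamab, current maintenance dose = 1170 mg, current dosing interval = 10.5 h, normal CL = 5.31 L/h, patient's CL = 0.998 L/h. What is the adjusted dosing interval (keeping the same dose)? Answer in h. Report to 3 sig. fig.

55.9 h

To keep the same average steady-state level, dosing rate must scale with clearance.
CL ratio = 0.998 / 5.31 = 0.1879
New interval (same dose) = 10.5 / 0.1879 = 55.88 h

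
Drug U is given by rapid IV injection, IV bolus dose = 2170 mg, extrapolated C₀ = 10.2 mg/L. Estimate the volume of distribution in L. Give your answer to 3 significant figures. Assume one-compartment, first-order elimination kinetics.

213 L

Vd = Dose / C₀ = 2170 / 10.2 = 212.7 L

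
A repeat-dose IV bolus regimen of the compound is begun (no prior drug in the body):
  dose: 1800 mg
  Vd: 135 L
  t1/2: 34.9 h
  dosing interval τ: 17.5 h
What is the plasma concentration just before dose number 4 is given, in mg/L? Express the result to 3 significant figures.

20.8 mg/L

C₀ per dose = Dose / Vd = 1800 / 135 = 13.33 mg/L
k = ln2 / t½ = 0.693147 / 34.9 = 0.01986 h⁻¹
Fraction remaining after one interval: r = e^(−kτ) = e^(−0.01986 × 17.5) = 0.7064
Before dose 4, 3 doses have been given (aged 1τ, 2τ, 3τ).
C_trough = C₀ × (r + r² + … + r^3) = C₀ × r(1−r^3)/(1−r)
        = 13.33 × 0.7064 × (1 − 0.3525) / (1 − 0.7064) = 20.77 mg/L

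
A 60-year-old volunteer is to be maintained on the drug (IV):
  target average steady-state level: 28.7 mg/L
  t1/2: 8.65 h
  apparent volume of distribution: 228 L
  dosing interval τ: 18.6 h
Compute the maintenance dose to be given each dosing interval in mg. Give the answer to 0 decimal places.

k = ln2 / t½ = 0.693147 / 8.65 = 0.08013 h⁻¹
CL = k × Vd = 0.08013 × 228 = 18.27 L/h
At steady state, Dose/τ = Css × CL.
Dose = Css × CL × τ = 28.7 × 18.27 × 18.6 = 9753 mg

9753 mg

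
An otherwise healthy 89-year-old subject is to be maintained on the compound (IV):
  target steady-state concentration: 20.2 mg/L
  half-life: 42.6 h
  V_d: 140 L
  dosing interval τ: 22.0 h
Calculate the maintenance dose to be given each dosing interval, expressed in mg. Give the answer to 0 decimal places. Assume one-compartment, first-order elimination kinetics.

k = ln2 / t½ = 0.693147 / 42.6 = 0.01627 h⁻¹
CL = k × Vd = 0.01627 × 140 = 2.278 L/h
At steady state, Dose/τ = Css × CL.
Dose = Css × CL × τ = 20.2 × 2.278 × 22.0 = 1012 mg

1012 mg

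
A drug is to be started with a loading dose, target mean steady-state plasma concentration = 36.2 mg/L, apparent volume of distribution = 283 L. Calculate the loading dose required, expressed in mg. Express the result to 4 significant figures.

LD = Css × Vd = 36.2 × 283 = 10240 mg

10240 mg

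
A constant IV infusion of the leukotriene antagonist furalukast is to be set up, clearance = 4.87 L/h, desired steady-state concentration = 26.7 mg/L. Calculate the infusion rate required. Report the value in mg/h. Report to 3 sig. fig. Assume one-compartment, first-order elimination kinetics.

At steady state, infusion rate R₀ = Css × CL = 26.7 × 4.870 = 130.0 mg/h

130 mg/h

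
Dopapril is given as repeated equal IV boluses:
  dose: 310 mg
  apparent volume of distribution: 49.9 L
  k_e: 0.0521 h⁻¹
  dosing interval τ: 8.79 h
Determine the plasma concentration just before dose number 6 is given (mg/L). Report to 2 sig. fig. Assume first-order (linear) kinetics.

9.6 mg/L

C₀ per dose = Dose / Vd = 310 / 49.9 = 6.212 mg/L
Fraction remaining after one interval: r = e^(−kτ) = e^(−0.05210 × 8.79) = 0.6326
Before dose 6, 5 doses have been given (aged 1τ, 2τ, 3τ, 4τ, 5τ).
C_trough = C₀ × (r + r² + … + r^5) = C₀ × r(1−r^5)/(1−r)
        = 6.212 × 0.6326 × (1 − 0.1013) / (1 − 0.6326) = 9.612 mg/L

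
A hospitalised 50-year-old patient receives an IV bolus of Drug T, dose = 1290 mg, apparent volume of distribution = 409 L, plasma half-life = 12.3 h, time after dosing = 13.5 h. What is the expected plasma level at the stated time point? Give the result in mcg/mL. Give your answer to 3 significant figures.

1.47 mcg/mL

C₀ = Dose / Vd = 1290 / 409 = 3.154 mg/L
k = ln2 / t½ = 0.693147 / 12.3 = 0.05635 h⁻¹
C = C₀ · e^(−k·t) = 3.154 × e^(−0.05635 × 13.5)
  = 3.154 × 0.4673 = 1.474 mg/L
(1.474 mg/L = 1.474 mcg/mL)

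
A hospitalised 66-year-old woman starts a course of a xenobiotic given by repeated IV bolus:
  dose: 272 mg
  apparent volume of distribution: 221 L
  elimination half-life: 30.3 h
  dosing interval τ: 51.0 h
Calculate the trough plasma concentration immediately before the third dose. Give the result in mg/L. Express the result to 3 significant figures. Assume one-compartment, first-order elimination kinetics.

C₀ per dose = Dose / Vd = 272 / 221 = 1.231 mg/L
k = ln2 / t½ = 0.693147 / 30.3 = 0.02288 h⁻¹
Fraction remaining after one interval: r = e^(−kτ) = e^(−0.02288 × 51.0) = 0.3113
Before dose 3, 2 doses have been given (aged 1τ, 2τ).
C_trough = C₀ × (r + r²) = 1.231 × (0.3113 + 0.09691) = 0.5025 mg/L

0.503 mg/L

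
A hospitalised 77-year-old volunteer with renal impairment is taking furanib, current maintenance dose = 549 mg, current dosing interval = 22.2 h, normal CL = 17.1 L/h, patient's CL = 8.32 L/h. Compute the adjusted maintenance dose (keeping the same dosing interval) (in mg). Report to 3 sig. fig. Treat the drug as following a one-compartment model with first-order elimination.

To keep the same average steady-state level, dosing rate must scale with clearance.
CL ratio = 8.32 / 17.1 = 0.4865
New dose (same interval) = 549 × 0.4865 = 267.1 mg

267 mg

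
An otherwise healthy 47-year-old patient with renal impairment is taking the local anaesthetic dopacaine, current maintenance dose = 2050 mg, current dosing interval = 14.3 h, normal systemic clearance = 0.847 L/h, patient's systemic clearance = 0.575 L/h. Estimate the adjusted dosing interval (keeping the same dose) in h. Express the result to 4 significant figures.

To keep the same average steady-state level, dosing rate must scale with clearance.
CL ratio = 0.575 / 0.847 = 0.6789
New interval (same dose) = 14.3 / 0.6789 = 21.06 h

21.06 h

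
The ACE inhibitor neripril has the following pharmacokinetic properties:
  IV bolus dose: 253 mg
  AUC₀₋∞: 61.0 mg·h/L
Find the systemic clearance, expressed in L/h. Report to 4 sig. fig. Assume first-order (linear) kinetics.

4.148 L/h

CL = Dose / AUC = 253 / 61.0 = 4.148 L/h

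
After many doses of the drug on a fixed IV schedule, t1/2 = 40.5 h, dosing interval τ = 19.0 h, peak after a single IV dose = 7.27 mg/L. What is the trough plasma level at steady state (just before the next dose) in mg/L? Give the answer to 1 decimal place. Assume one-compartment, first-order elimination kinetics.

k = ln2 / t½ = 0.693147 / 40.5 = 0.01711 h⁻¹
e^(−kτ) = e^(−0.01711 × 19.0) = 0.7225
Accumulation ratio R = 1 / (1 − e^(−kτ)) = 1 / (1 − 0.7225) = 3.604
Steady-state trough = C₀ × R × e^(−kτ) = 7.27 × 3.604 × 0.7225 = 18.93 mg/L

18.9 mg/L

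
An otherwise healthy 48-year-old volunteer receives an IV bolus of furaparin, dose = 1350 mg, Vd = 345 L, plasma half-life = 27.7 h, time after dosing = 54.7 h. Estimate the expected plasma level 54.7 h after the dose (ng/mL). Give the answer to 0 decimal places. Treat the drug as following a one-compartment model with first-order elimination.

996 ng/mL

C₀ = Dose / Vd = 1350 / 345 = 3.913 mg/L
k = ln2 / t½ = 0.693147 / 27.7 = 0.02502 h⁻¹
C = C₀ · e^(−k·t) = 3.913 × e^(−0.02502 × 54.7)
  = 3.913 × 0.2545 = 0.9959 mg/L
Convert: 0.9959 mg/L × 1000 = 995.9 ng/mL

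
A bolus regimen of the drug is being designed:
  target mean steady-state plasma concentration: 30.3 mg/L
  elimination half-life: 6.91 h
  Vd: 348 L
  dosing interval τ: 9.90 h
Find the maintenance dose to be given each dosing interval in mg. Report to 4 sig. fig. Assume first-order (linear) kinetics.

k = ln2 / t½ = 0.693147 / 6.91 = 0.1003 h⁻¹
CL = k × Vd = 0.1003 × 348 = 34.90 L/h
At steady state, Dose/τ = Css × CL.
Dose = Css × CL × τ = 30.3 × 34.90 × 9.90 = 10470 mg

10470 mg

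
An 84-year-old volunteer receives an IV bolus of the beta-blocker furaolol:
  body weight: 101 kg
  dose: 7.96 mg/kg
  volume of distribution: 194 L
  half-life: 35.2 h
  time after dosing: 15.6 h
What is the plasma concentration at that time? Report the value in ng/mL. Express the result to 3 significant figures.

Total dose = 7.96 × 101 = 804.0 mg
C₀ = Dose / Vd = 804.0 / 194 = 4.144 mg/L
k = ln2 / t½ = 0.693147 / 35.2 = 0.01969 h⁻¹
C = C₀ · e^(−k·t) = 4.144 × e^(−0.01969 × 15.6)
  = 4.144 × 0.7355 = 3.048 mg/L
Convert: 3.048 mg/L × 1000 = 3048 ng/mL

3050 ng/mL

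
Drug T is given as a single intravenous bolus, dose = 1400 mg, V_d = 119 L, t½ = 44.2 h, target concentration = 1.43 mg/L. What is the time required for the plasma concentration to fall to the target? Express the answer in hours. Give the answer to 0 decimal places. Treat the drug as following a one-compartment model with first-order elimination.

134 h

C₀ = Dose / Vd = 1400 / 119 = 11.76 mg/L
k = ln2 / t½ = 0.693147 / 44.2 = 0.01568 h⁻¹
t = ln(C₀ / C) / k = ln(11.76 / 1.43) / 0.01568
  = ln(8.224) / 0.01568 = 2.107 / 0.01568 = 134.4 h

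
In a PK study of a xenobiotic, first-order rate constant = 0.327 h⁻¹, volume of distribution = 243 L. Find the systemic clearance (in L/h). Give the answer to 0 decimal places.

79 L/h

CL = k × Vd = 0.327 × 243 = 79.46 L/h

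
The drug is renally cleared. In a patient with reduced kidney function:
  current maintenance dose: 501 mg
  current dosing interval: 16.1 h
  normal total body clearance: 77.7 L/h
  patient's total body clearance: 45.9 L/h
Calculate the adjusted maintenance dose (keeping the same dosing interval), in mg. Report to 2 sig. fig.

300 mg

To keep the same average steady-state level, dosing rate must scale with clearance.
CL ratio = 45.9 / 77.7 = 0.5907
New dose (same interval) = 501 × 0.5907 = 295.9 mg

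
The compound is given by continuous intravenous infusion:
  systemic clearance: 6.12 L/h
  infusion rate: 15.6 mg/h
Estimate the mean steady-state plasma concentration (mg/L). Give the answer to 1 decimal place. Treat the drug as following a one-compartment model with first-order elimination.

At steady state Css = R₀ / CL = 15.6 / 6.120 = 2.549 mg/L

2.5 mg/L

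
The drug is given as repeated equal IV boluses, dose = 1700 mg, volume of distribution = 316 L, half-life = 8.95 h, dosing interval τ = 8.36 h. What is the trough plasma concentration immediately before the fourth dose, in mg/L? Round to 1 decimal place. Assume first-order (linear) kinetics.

5.1 mg/L

C₀ per dose = Dose / Vd = 1700 / 316 = 5.380 mg/L
k = ln2 / t½ = 0.693147 / 8.95 = 0.07745 h⁻¹
Fraction remaining after one interval: r = e^(−kτ) = e^(−0.07745 × 8.36) = 0.5234
Before dose 4, 3 doses have been given (aged 1τ, 2τ, 3τ).
C_trough = C₀ × (r + r² + … + r^3) = C₀ × r(1−r^3)/(1−r)
        = 5.380 × 0.5234 × (1 − 0.1434) / (1 − 0.5234) = 5.061 mg/L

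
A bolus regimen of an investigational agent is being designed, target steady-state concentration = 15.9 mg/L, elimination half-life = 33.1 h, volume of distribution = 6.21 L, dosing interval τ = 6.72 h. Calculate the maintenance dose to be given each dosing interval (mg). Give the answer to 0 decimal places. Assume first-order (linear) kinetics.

14 mg

k = ln2 / t½ = 0.693147 / 33.1 = 0.02094 h⁻¹
CL = k × Vd = 0.02094 × 6.21 = 0.1300 L/h
At steady state, Dose/τ = Css × CL.
Dose = Css × CL × τ = 15.9 × 0.1300 × 6.72 = 13.89 mg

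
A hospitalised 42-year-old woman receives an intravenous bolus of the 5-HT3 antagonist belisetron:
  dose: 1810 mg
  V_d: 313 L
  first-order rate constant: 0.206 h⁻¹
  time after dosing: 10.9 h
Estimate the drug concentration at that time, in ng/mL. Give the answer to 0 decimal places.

C₀ = Dose / Vd = 1810 / 313 = 5.783 mg/L
C = C₀ · e^(−k·t) = 5.783 × e^(−0.2060 × 10.9)
  = 5.783 × 0.1059 = 0.6124 mg/L
Convert: 0.6124 mg/L × 1000 = 612.4 ng/mL

612 ng/mL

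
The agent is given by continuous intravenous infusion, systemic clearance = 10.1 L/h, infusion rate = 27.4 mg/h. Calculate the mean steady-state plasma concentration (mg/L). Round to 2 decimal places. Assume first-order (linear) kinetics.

At steady state Css = R₀ / CL = 27.4 / 10.10 = 2.713 mg/L

2.71 mg/L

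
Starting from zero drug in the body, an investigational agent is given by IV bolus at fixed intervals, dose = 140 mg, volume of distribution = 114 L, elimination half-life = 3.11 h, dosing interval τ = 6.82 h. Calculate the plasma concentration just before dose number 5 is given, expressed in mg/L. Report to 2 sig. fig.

0.34 mg/L

C₀ per dose = Dose / Vd = 140 / 114 = 1.228 mg/L
k = ln2 / t½ = 0.693147 / 3.11 = 0.2229 h⁻¹
Fraction remaining after one interval: r = e^(−kτ) = e^(−0.2229 × 6.82) = 0.2187
Before dose 5, 4 doses have been given (aged 1τ, 2τ, 3τ, 4τ).
C_trough = C₀ × (r + r² + … + r^4) = C₀ × r(1−r^4)/(1−r)
        = 1.228 × 0.2187 × (1 − 0.002288) / (1 − 0.2187) = 0.3430 mg/L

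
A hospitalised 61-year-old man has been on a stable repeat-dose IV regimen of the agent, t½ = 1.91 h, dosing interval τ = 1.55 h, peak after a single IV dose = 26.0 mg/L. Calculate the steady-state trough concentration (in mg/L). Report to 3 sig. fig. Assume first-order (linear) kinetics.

k = ln2 / t½ = 0.693147 / 1.91 = 0.3629 h⁻¹
e^(−kτ) = e^(−0.3629 × 1.55) = 0.5698
Accumulation ratio R = 1 / (1 − e^(−kτ)) = 1 / (1 − 0.5698) = 2.325
Steady-state trough = C₀ × R × e^(−kτ) = 26.0 × 2.325 × 0.5698 = 34.44 mg/L

34.4 mg/L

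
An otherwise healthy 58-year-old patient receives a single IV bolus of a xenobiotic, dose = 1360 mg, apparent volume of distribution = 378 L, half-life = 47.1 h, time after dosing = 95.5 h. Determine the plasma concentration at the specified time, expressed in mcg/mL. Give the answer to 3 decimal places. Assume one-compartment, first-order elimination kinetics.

C₀ = Dose / Vd = 1360 / 378 = 3.598 mg/L
k = ln2 / t½ = 0.693147 / 47.1 = 0.01472 h⁻¹
C = C₀ · e^(−k·t) = 3.598 × e^(−0.01472 × 95.5)
  = 3.598 × 0.2452 = 0.8822 mg/L
(0.8822 mg/L = 0.8822 mcg/mL)

0.882 mcg/mL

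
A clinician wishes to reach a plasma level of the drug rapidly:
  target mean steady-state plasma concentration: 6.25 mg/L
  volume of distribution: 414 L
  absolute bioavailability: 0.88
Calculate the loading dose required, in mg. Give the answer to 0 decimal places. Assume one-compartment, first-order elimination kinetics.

2940 mg

LD = Css × Vd / F = 6.25 × 414 / 0.88 = 2940 mg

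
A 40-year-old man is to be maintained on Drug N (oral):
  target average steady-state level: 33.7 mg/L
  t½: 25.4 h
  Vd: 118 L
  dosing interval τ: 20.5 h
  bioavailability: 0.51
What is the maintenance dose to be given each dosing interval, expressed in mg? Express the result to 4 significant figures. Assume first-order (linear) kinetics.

4362 mg

k = ln2 / t½ = 0.693147 / 25.4 = 0.02729 h⁻¹
CL = k × Vd = 0.02729 × 118 = 3.220 L/h
At steady state, F × (Dose/τ) = Css × CL.
Dose = Css × CL × τ / F = 33.7 × 3.220 × 20.5 / 0.51 = 4362 mg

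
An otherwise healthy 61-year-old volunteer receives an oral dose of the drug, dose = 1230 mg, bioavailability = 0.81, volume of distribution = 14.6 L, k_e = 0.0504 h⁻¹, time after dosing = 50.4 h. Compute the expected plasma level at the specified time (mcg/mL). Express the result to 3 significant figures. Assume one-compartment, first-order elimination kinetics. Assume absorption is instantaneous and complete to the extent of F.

Amount reaching circulation = F × Dose = 0.81 × 1230 = 996.3 mg
C₀ = F·Dose / Vd = 996.3 / 14.6 = 68.24 mg/L
C = C₀ · e^(−k·t) = 68.24 × e^(−0.05040 × 50.4)
  = 68.24 × 0.07885 = 5.381 mg/L
(5.381 mg/L = 5.381 mcg/mL)

5.38 mcg/mL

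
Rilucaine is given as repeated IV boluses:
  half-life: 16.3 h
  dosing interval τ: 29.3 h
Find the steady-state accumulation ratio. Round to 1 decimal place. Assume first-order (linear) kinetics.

k = ln2 / t½ = 0.693147 / 16.3 = 0.04252 h⁻¹
e^(−kτ) = e^(−0.04252 × 29.3) = 0.2877
Accumulation ratio R = 1 / (1 − e^(−kτ)) = 1 / (1 − 0.2877) = 1.404

1.4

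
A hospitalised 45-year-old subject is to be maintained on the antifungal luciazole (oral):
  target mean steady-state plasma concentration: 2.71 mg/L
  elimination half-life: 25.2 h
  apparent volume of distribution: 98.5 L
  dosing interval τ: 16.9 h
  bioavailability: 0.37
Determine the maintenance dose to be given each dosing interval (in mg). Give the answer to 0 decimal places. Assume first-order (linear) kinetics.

335 mg

k = ln2 / t½ = 0.693147 / 25.2 = 0.02751 h⁻¹
CL = k × Vd = 0.02751 × 98.5 = 2.710 L/h
At steady state, F × (Dose/τ) = Css × CL.
Dose = Css × CL × τ / F = 2.71 × 2.710 × 16.9 / 0.37 = 335.4 mg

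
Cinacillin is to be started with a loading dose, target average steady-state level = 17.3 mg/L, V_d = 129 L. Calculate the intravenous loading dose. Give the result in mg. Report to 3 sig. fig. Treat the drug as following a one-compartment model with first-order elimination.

2230 mg

LD = Css × Vd = 17.3 × 129 = 2232 mg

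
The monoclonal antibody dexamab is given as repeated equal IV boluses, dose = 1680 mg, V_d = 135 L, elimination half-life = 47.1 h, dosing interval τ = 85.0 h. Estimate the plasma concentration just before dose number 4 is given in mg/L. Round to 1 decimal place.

C₀ per dose = Dose / Vd = 1680 / 135 = 12.44 mg/L
k = ln2 / t½ = 0.693147 / 47.1 = 0.01472 h⁻¹
Fraction remaining after one interval: r = e^(−kτ) = e^(−0.01472 × 85.0) = 0.2862
Before dose 4, 3 doses have been given (aged 1τ, 2τ, 3τ).
C_trough = C₀ × (r + r² + … + r^3) = C₀ × r(1−r^3)/(1−r)
        = 12.44 × 0.2862 × (1 − 0.02344) / (1 − 0.2862) = 4.871 mg/L

4.9 mg/L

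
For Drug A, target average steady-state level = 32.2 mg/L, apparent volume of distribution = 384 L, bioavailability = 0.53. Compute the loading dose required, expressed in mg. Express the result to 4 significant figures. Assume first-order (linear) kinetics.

23330 mg

LD = Css × Vd / F = 32.2 × 384 / 0.53 = 23330 mg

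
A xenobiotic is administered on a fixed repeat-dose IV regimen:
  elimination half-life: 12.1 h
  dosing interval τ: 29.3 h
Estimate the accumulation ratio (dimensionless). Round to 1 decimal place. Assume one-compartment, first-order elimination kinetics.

k = ln2 / t½ = 0.693147 / 12.1 = 0.05728 h⁻¹
e^(−kτ) = e^(−0.05728 × 29.3) = 0.1867
Accumulation ratio R = 1 / (1 − e^(−kτ)) = 1 / (1 − 0.1867) = 1.230

1.2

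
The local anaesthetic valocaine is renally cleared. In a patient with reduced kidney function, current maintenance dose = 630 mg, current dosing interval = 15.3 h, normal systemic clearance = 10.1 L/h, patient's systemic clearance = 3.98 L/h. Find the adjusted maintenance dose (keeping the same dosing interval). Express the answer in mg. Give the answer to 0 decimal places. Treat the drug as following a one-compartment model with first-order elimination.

248 mg

To keep the same average steady-state level, dosing rate must scale with clearance.
CL ratio = 3.98 / 10.1 = 0.3941
New dose (same interval) = 630 × 0.3941 = 248.3 mg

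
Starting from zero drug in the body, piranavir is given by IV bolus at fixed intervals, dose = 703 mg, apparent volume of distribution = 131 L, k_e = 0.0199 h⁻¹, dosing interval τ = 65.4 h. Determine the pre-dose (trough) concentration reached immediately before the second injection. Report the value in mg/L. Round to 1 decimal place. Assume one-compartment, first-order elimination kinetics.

C₀ per dose = Dose / Vd = 703 / 131 = 5.366 mg/L
Fraction remaining after one interval: r = e^(−kτ) = e^(−0.01990 × 65.4) = 0.2721
Before dose 2, 1 dose has been given (aged 1τ).
C_trough = C₀ × r = 5.366 × 0.2721 = 1.460 mg/L

1.5 mg/L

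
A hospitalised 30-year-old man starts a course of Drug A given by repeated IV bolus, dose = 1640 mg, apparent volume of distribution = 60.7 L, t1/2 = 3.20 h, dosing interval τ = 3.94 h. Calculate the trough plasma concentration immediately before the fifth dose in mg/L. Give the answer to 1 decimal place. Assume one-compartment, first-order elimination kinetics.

19.4 mg/L

C₀ per dose = Dose / Vd = 1640 / 60.7 = 27.02 mg/L
k = ln2 / t½ = 0.693147 / 3.20 = 0.2166 h⁻¹
Fraction remaining after one interval: r = e^(−kτ) = e^(−0.2166 × 3.94) = 0.4260
Before dose 5, 4 doses have been given (aged 1τ, 2τ, 3τ, 4τ).
C_trough = C₀ × (r + r² + … + r^4) = C₀ × r(1−r^4)/(1−r)
        = 27.02 × 0.4260 × (1 − 0.03293) / (1 − 0.4260) = 19.39 mg/L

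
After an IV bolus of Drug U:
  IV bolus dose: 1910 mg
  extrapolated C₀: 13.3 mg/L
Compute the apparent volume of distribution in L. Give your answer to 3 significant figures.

144 L

Vd = Dose / C₀ = 1910 / 13.3 = 143.6 L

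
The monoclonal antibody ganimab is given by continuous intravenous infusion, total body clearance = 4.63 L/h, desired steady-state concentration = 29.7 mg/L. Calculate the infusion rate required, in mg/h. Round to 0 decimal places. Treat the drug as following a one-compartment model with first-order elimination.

138 mg/h

At steady state, infusion rate R₀ = Css × CL = 29.7 × 4.630 = 137.5 mg/h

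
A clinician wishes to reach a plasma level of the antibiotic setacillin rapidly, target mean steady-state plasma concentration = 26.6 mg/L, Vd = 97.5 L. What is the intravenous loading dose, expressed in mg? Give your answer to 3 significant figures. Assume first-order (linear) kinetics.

2590 mg

LD = Css × Vd = 26.6 × 97.5 = 2594 mg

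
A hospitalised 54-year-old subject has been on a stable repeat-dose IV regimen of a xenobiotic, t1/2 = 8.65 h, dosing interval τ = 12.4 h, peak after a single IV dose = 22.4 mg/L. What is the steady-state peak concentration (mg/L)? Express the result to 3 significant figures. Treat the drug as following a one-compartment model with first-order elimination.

k = ln2 / t½ = 0.693147 / 8.65 = 0.08013 h⁻¹
e^(−kτ) = e^(−0.08013 × 12.4) = 0.3702
Accumulation ratio R = 1 / (1 − e^(−kτ)) = 1 / (1 − 0.3702) = 1.588
Steady-state peak = C₀ × R = 22.4 × 1.588 = 35.57 mg/L

35.6 mg/L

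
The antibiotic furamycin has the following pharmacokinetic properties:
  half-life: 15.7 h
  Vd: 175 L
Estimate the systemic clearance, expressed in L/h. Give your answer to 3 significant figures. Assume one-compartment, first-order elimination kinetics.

k = ln2 / t½ = 0.693147 / 15.7 = 0.04415 h⁻¹
CL = k × Vd = 0.04415 × 175 = 7.726 L/h

7.73 L/h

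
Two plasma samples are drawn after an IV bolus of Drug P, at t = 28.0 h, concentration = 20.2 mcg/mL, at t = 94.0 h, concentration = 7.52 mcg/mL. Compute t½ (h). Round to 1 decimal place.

k = ln(C₁/C₂) / (t₂ − t₁) = ln(20.2/7.52) / (94.0 − 28.0)
  = 0.9881 / 66.00 = 0.01497 h⁻¹
t½ = ln2 / k = 0.693147 / 0.01497 = 46.30 h

46.3 h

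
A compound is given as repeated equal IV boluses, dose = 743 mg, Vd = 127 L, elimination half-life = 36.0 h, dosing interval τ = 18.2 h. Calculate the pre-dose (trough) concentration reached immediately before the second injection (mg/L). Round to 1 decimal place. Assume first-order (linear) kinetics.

4.1 mg/L

C₀ per dose = Dose / Vd = 743 / 127 = 5.850 mg/L
k = ln2 / t½ = 0.693147 / 36.0 = 0.01925 h⁻¹
Fraction remaining after one interval: r = e^(−kτ) = e^(−0.01925 × 18.2) = 0.7044
Before dose 2, 1 dose has been given (aged 1τ).
C_trough = C₀ × r = 5.850 × 0.7044 = 4.121 mg/L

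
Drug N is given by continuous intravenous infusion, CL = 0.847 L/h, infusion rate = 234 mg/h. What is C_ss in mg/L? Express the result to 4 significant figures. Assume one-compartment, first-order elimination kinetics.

276.3 mg/L

At steady state Css = R₀ / CL = 234 / 0.8470 = 276.3 mg/L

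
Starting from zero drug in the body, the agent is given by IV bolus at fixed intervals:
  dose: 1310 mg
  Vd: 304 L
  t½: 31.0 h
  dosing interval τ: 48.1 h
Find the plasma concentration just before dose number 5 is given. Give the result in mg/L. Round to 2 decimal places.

C₀ per dose = Dose / Vd = 1310 / 304 = 4.309 mg/L
k = ln2 / t½ = 0.693147 / 31.0 = 0.02236 h⁻¹
Fraction remaining after one interval: r = e^(−kτ) = e^(−0.02236 × 48.1) = 0.3411
Before dose 5, 4 doses have been given (aged 1τ, 2τ, 3τ, 4τ).
C_trough = C₀ × (r + r² + … + r^4) = C₀ × r(1−r^4)/(1−r)
        = 4.309 × 0.3411 × (1 − 0.01354) / (1 − 0.3411) = 2.200 mg/L

2.20 mg/L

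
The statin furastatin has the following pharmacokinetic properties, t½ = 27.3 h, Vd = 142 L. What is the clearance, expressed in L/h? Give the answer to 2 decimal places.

k = ln2 / t½ = 0.693147 / 27.3 = 0.02539 h⁻¹
CL = k × Vd = 0.02539 × 142 = 3.605 L/h

3.61 L/h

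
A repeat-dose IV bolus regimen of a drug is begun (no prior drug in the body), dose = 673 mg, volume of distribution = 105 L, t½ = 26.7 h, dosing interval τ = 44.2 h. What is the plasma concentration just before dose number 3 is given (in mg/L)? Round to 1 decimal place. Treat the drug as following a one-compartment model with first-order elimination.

2.7 mg/L

C₀ per dose = Dose / Vd = 673 / 105 = 6.410 mg/L
k = ln2 / t½ = 0.693147 / 26.7 = 0.02596 h⁻¹
Fraction remaining after one interval: r = e^(−kτ) = e^(−0.02596 × 44.2) = 0.3175
Before dose 3, 2 doses have been given (aged 1τ, 2τ).
C_trough = C₀ × (r + r²) = 6.410 × (0.3175 + 0.1008) = 2.681 mg/L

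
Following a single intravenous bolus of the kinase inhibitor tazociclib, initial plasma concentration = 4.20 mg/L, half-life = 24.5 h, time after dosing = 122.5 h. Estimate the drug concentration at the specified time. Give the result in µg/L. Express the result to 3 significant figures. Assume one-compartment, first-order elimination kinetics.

131 µg/L

k = ln2 / t½ = 0.693147 / 24.5 = 0.02829 h⁻¹
t / t½ = 122.5 / 24.5 = 5 half-lives
C = C₀ × (1/2)^5 = 4.200 × 0.03125 = 0.1313 mg/L
Convert: 0.1313 mg/L × 1000 = 131.3 µg/L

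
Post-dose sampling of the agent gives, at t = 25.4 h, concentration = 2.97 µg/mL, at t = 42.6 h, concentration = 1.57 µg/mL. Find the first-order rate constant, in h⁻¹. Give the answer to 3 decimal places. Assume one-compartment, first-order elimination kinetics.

k = ln(C₁/C₂) / (t₂ − t₁) = ln(2.97/1.57) / (42.6 − 25.4)
  = 0.6375 / 17.20 = 0.03706 h⁻¹

0.037 h⁻¹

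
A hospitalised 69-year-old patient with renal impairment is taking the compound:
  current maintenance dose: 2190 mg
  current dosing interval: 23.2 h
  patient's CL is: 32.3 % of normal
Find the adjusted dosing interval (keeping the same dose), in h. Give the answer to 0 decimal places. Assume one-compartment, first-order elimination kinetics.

72 h

To keep the same average steady-state level, dosing rate must scale with clearance.
CL ratio = 32.3 / 100 = 0.3230
New interval (same dose) = 23.2 / 0.3230 = 71.83 h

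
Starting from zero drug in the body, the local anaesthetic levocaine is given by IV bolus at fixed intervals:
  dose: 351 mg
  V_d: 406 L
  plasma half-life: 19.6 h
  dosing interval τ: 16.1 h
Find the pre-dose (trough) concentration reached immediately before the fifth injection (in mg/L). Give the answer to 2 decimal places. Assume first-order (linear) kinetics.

1.01 mg/L

C₀ per dose = Dose / Vd = 351 / 406 = 0.8645 mg/L
k = ln2 / t½ = 0.693147 / 19.6 = 0.03536 h⁻¹
Fraction remaining after one interval: r = e^(−kτ) = e^(−0.03536 × 16.1) = 0.5659
Before dose 5, 4 doses have been given (aged 1τ, 2τ, 3τ, 4τ).
C_trough = C₀ × (r + r² + … + r^4) = C₀ × r(1−r^4)/(1−r)
        = 0.8645 × 0.5659 × (1 − 0.1026) / (1 − 0.5659) = 1.011 mg/L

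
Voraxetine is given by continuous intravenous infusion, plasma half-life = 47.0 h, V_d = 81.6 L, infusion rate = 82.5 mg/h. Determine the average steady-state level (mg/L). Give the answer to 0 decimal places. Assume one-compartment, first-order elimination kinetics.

k = ln2 / t½ = 0.693147 / 47.0 = 0.01475 h⁻¹
CL = k × Vd = 0.01475 × 81.6 = 1.204 L/h
At steady state Css = R₀ / CL = 82.5 / 1.204 = 68.52 mg/L

69 mg/L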